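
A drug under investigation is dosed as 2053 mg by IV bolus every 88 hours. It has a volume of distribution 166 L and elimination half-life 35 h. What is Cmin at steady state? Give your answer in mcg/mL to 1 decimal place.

2.6 mcg/mL

k = ln2/t½ = ln2/35 ≈ 0.019804 h⁻¹; fraction remaining f = e^(−kτ) = e^(−0.019804×88) ≈ 0.1750.
At steady state, accumulation factor R = 1/(1 − e^(−kτ)) ≈ 1.2121.
Single-dose peak C₀ = D/Vd = 2053/166 ≈ 12.367 mcg/mL.
Cmax,ss = C₀/(1 − f) ≈ 12.367/0.8250 ≈ 14.990 mcg/mL.
One interval later, Cmin,ss = Cmax,ss·e^(−kτ) ≈ 14.990 × 0.1750 ≈ 2.623 mcg/mL.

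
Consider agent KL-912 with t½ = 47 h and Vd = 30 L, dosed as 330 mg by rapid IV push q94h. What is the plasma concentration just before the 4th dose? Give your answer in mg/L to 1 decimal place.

3.6 mg/L

f = (1/2)^(τ/t½) = (1/2)^(94/47) ≈ 0.2500.
C₀ = D/Vd = 330/30 ≈ 11.000 mg/L.
Before the 4th dose, 3 doses have been given. Superposition: Cmin = C₀·(f + f² + … + f^3).
≈ 11.000 × (0.2500 + 0.0625 + 0.0156) ≈ 11.000 × 0.3281 ≈ 3.609 mg/L.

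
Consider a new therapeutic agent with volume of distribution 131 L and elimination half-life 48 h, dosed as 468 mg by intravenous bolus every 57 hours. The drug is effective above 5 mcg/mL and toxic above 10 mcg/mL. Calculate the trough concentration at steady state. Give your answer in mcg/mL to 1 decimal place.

Over one 57-h interval, 57/48 ≈ 1.1875 half-lives elapse, leaving f ≈ 0.4391 of each dose.
Accumulation ratio R = 1/(1 − f) ≈ 1/0.5609 ≈ 1.7828.
Each bolus raises the concentration by D/Vd = 468/131 ≈ 3.573 mcg/mL.
Steady-state peak Cmax,ss = C₀·R ≈ 3.573 × 1.7828 ≈ 6.370 mcg/mL.
Steady-state trough Cmin,ss = Cmax,ss·f ≈ 6.370 × 0.4391 ≈ 2.797 mcg/mL.
Trough 2.8 mcg/mL vs MEC 5 mcg/mL: subtherapeutic.

2.8 mcg/mL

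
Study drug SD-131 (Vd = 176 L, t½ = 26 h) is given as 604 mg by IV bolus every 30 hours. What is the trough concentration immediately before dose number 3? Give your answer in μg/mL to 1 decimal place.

2.2 μg/mL

f = (1/2)^(τ/t½) = (1/2)^(30/26) ≈ 0.4494.
C₀ = D/Vd = 604/176 ≈ 3.432 μg/mL.
Before the 3rd dose, 2 doses have been given. Superposition: Cmin = C₀·(f + f²).
≈ 3.432 × (0.4494 + 0.2020) ≈ 3.432 × 0.6514 ≈ 2.236 μg/mL.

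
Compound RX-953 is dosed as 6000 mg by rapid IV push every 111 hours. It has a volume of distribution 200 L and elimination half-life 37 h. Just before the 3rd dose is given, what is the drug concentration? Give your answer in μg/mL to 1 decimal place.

4.2 μg/mL

f = (1/2)^(τ/t½) = (1/2)^(111/37) ≈ 0.1250.
C₀ = D/Vd = 6000/200 ≈ 30.000 μg/mL.
Before the 3rd dose, 2 doses have been given. Superposition: Cmin = C₀·(f + f²).
≈ 30.000 × (0.1250 + 0.0156) ≈ 30.000 × 0.1406 ≈ 4.218 μg/mL.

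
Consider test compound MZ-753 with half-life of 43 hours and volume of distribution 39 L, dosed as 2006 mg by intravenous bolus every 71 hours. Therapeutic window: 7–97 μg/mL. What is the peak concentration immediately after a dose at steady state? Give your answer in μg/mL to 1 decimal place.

75.5 μg/mL

k = ln2/t½ = ln2/43 ≈ 0.016120 h⁻¹; fraction remaining f = e^(−kτ) = e^(−0.016120×71) ≈ 0.3184.
Accumulation ratio R = 1/(1 − f) ≈ 1/0.6816 ≈ 1.4671.
Single-dose peak C₀ = D/Vd = 2006/39 ≈ 51.436 μg/mL.
Steady-state peak Cmax,ss = C₀·R ≈ 51.436 × 1.4671 ≈ 75.462 μg/mL.
Peak 75.5 μg/mL vs MTC 97 μg/mL: below toxic threshold.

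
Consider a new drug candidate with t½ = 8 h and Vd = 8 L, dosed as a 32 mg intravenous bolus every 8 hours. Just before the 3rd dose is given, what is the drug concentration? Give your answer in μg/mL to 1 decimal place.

f = (1/2)^(τ/t½) = (1/2)^(8/8) ≈ 0.5000.
C₀ = D/Vd = 32/8 ≈ 4.000 μg/mL.
Before the 3rd dose, 2 doses have been given. Superposition: Cmin = C₀·(f + f²).
≈ 4.000 × (0.5000 + 0.2500) ≈ 4.000 × 0.7500 ≈ 3.000 μg/mL.

3.0 μg/mL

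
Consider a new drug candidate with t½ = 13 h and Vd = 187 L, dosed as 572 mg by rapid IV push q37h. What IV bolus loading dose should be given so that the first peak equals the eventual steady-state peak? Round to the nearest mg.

f = (1/2)^(37/13) ≈ 0.139066; accumulation ratio R = 1/(1−f) ≈ 1.16153.
Loading dose to hit Cmax,ss on first dose: D_load = D_maint·R ≈ 572 × 1.16153 ≈ 664.40 mg.

664 mg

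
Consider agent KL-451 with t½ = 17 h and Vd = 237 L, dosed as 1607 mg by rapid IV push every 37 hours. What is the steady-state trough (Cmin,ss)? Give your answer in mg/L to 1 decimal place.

Over one 37-h interval, 37/17 ≈ 2.1765 half-lives elapse, leaving f ≈ 0.2212 of each dose.
Single-dose peak C₀ = D/Vd = 1607/237 ≈ 6.781 mg/L.
Steady-state trough Cmin,ss = C₀·f/(1−f) ≈ 6.781 × 0.2212/0.7788 ≈ 1.926 mg/L.

1.9 mg/L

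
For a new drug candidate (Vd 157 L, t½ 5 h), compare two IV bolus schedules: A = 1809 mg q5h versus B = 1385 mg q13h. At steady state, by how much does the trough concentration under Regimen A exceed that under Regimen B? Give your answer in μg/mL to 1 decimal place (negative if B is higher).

Regimen A: f = (1/2)^(5/5) ≈ 0.5000; Cmin,ss = (1809/157)·f/(1−f) ≈ 11.522 μg/mL.
Regimen B: f = (1/2)^(13/5) ≈ 0.1649; Cmin,ss = (1385/157)·f/(1−f) ≈ 1.742 μg/mL.
Difference ≈ 11.522 − 1.742 ≈ 9.780 μg/mL.

9.8 μg/mL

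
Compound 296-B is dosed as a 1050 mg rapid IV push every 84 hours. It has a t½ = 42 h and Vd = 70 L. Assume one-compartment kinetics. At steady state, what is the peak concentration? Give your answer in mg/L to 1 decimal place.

20.0 mg/L

τ = 84 h = 2 half-lives, so f = (1/2)^2 = 0.25.
At steady state, R = 1/(1 − 0.25) = 4/3.
Single-dose peak C₀ = D/Vd = 1050/70 = 15 mg/L.
Steady-state peak Cmax,ss = C₀·R = 15 × 4/3 ≈ 20.000 mg/L.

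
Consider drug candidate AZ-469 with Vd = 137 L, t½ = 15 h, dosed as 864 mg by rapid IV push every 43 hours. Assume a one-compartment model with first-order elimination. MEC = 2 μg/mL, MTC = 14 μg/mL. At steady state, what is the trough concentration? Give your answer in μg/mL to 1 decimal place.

Over one 43-h interval, 43/15 ≈ 2.8667 half-lives elapse, leaving f ≈ 0.1371 of each dose.
Each bolus raises the concentration by D/Vd = 864/137 ≈ 6.307 μg/mL.
Steady-state trough Cmin,ss = C₀·f/(1−f) ≈ 6.307 × 0.1371/0.8629 ≈ 1.002 μg/mL.
Trough 1.0 μg/mL vs MEC 2 μg/mL: subtherapeutic.

1.0 μg/mL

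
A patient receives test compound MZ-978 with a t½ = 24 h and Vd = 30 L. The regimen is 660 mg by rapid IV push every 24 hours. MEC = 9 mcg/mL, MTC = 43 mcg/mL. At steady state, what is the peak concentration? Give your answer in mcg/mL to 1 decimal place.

44.0 mcg/mL

The dosing interval is 1 half-life, so f = 2^(−1) = 0.5.
At steady state, R = 1/(1 − 0.5) = 2/1.
Single-dose peak C₀ = D/Vd = 660/30 = 22 mcg/mL.
Steady-state peak Cmax,ss = C₀·R = 22 × 2/1 ≈ 44.000 mcg/mL.
Peak 44.0 mcg/mL vs MTC 43 mcg/mL: exceeds toxic threshold.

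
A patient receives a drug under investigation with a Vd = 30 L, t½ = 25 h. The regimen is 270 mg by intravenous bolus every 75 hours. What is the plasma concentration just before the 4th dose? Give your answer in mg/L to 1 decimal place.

f = (1/2)^(τ/t½) = (1/2)^(75/25) ≈ 0.1250.
C₀ = D/Vd = 270/30 ≈ 9.000 mg/L.
Before the 4th dose, 3 doses have been given. Superposition: Cmin = C₀·(f + f² + … + f^3).
≈ 9.000 × (0.1250 + 0.0156 + 0.0020) ≈ 9.000 × 0.1426 ≈ 1.283 mg/L.

1.3 mg/L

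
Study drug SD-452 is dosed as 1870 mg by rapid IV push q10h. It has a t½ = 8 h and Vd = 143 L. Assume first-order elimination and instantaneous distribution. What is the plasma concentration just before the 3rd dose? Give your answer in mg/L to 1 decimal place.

7.8 mg/L

f = (1/2)^(τ/t½) = (1/2)^(10/8) ≈ 0.4204.
C₀ = D/Vd = 1870/143 ≈ 13.077 mg/L.
Before the 3rd dose, 2 doses have been given. Superposition: Cmin = C₀·(f + f²).
≈ 13.077 × (0.4204 + 0.1767) ≈ 13.077 × 0.5971 ≈ 7.808 mg/L.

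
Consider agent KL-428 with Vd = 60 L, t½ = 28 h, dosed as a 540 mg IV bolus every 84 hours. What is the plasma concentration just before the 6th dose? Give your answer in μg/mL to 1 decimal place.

f = (1/2)^(τ/t½) = (1/2)^(84/28) ≈ 0.1250.
C₀ = D/Vd = 540/60 ≈ 9.000 μg/mL.
Before the 6th dose, 5 doses have been given. Superposition: Cmin = C₀·(f + f² + … + f^5).
≈ 9.000 × (0.1250 + 0.0156 + 0.0020 + 0.0002 + 0.0000) ≈ 9.000 × 0.1428 ≈ 1.285 μg/mL.

1.3 μg/mL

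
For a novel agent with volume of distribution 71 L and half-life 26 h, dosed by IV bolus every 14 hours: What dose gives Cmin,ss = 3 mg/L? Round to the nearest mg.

τ/t½ = 14/26 ≈ 0.53846, so f = (1/2)^(14/26) ≈ 0.688505.
Cmin,ss = (D/Vd)·f/(1−f), so D = Cmin,ss·Vd·(1−f)/f.
D = 3 × 71 × (1−f)/f ≈ 3 × 71 × 0.45242 ≈ 96.37 mg.

96 mg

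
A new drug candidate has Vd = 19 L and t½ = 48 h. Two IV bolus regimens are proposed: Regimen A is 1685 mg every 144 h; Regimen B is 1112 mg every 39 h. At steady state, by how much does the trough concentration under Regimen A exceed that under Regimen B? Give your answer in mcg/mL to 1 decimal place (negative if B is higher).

-64.7 mcg/mL

Regimen A: f = (1/2)^(144/48) ≈ 0.1250; Cmin,ss = (1685/19)·f/(1−f) ≈ 12.669 mcg/mL.
Regimen B: f = (1/2)^(39/48) ≈ 0.5694; Cmin,ss = (1112/19)·f/(1−f) ≈ 77.392 mcg/mL.
Difference ≈ 12.669 − 77.392 ≈ -64.723 mcg/mL.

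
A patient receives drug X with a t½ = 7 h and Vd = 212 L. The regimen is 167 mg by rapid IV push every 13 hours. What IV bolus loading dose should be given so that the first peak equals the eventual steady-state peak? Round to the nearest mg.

f = (1/2)^(13/7) ≈ 0.276022; accumulation ratio R = 1/(1−f) ≈ 1.38126.
Loading dose to hit Cmax,ss on first dose: D_load = D_maint·R ≈ 167 × 1.38126 ≈ 230.67 mg.

231 mg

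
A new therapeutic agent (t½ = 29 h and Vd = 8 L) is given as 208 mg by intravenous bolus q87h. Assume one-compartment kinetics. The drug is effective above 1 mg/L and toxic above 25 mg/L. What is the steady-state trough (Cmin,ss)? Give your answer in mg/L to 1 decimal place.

3.7 mg/L

The dosing interval is 3 half-lives, so f = 2^(−3) = 0.125.
At steady state, R = 1/(1 − 0.125) = 8/7.
Single-dose peak C₀ = D/Vd = 208/8 = 26 mg/L.
Steady-state peak Cmax,ss = C₀·R = 26 × 8/7 ≈ 29.714 mg/L.
Steady-state trough Cmin,ss = Cmax,ss·f ≈ 29.714 × 0.125 ≈ 3.714 mg/L.
Trough 3.7 mg/L vs MEC 1 mg/L: adequate.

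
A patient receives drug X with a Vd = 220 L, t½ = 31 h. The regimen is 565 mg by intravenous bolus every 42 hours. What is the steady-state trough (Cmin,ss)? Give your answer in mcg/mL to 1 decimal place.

1.6 mcg/mL

k = ln2/t½ = ln2/31 ≈ 0.022360 h⁻¹; fraction remaining f = e^(−kτ) = e^(−0.022360×42) ≈ 0.3910.
Single-dose peak C₀ = D/Vd = 565/220 ≈ 2.568 mcg/mL.
Steady-state trough Cmin,ss = C₀·f/(1−f) ≈ 2.568 × 0.3910/0.6090 ≈ 1.649 mcg/mL.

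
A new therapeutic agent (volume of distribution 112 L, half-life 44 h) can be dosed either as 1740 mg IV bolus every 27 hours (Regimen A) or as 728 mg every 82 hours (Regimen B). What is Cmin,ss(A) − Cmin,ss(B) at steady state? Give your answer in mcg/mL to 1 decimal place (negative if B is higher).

26.8 mcg/mL

Regimen A: f = (1/2)^(27/44) ≈ 0.6535; Cmin,ss = (1740/112)·f/(1−f) ≈ 29.300 mcg/mL.
Regimen B: f = (1/2)^(82/44) ≈ 0.2748; Cmin,ss = (728/112)·f/(1−f) ≈ 2.463 mcg/mL.
Difference ≈ 29.300 − 2.463 ≈ 26.837 mcg/mL.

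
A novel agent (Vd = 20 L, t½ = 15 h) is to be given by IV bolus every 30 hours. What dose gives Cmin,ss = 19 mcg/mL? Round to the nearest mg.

τ/t½ = 30/15 ≈ 2, so f = (1/2)^(30/15) ≈ 0.250000.
Cmin,ss = (D/Vd)·f/(1−f), so D = Cmin,ss·Vd·(1−f)/f.
D = 19 × 20 × (1−f)/f ≈ 19 × 20 × 3.00000 ≈ 1140.00 mg.

1140 mg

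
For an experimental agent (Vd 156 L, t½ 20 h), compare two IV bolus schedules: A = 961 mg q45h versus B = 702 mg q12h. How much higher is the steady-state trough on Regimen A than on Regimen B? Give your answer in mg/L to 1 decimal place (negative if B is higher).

Regimen A: f = (1/2)^(45/20) ≈ 0.2102; Cmin,ss = (961/156)·f/(1−f) ≈ 1.640 mg/L.
Regimen B: f = (1/2)^(12/20) ≈ 0.6598; Cmin,ss = (702/156)·f/(1−f) ≈ 8.728 mg/L.
Difference ≈ 1.640 − 8.728 ≈ -7.088 mg/L.

-7.1 mg/L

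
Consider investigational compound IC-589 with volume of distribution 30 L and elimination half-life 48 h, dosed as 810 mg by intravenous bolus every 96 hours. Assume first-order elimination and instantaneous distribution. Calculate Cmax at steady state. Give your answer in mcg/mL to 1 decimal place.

36.0 mcg/mL

The dosing interval is 2 half-lives, so f = 2^(−2) = 0.25.
Accumulation ratio R = 1/(1 − f) = 1/0.75 = 4/3.
Single-dose peak C₀ = D/Vd = 810/30 = 27 mcg/mL.
Steady-state peak Cmax,ss = C₀·R = 27 × 4/3 ≈ 36.000 mcg/mL.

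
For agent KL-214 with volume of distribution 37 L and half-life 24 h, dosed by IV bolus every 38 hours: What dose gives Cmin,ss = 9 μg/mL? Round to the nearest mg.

665 mg

τ/t½ = 38/24 ≈ 1.5833, so f = (1/2)^(38/24) ≈ 0.333710.
Cmin,ss = (D/Vd)·f/(1−f), so D = Cmin,ss·Vd·(1−f)/f.
D = 9 × 37 × (1−f)/f ≈ 9 × 37 × 1.99661 ≈ 664.87 mg.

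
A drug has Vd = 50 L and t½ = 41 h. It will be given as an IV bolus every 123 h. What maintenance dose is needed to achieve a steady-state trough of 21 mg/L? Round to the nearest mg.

7350 mg

τ/t½ = 123/41 ≈ 3, so f = (1/2)^(123/41) ≈ 0.125000.
Cmin,ss = (D/Vd)·f/(1−f), so D = Cmin,ss·Vd·(1−f)/f.
D = 21 × 50 × (1−f)/f ≈ 21 × 50 × 7.00000 ≈ 7350.00 mg.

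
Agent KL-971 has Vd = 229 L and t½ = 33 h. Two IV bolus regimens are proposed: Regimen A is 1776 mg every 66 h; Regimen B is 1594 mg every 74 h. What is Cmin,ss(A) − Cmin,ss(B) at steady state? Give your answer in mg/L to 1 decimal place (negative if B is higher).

0.7 mg/L

Regimen A: f = (1/2)^(66/33) ≈ 0.2500; Cmin,ss = (1776/229)·f/(1−f) ≈ 2.585 mg/L.
Regimen B: f = (1/2)^(74/33) ≈ 0.2113; Cmin,ss = (1594/229)·f/(1−f) ≈ 1.865 mg/L.
Difference ≈ 2.585 − 1.865 ≈ 0.720 mg/L.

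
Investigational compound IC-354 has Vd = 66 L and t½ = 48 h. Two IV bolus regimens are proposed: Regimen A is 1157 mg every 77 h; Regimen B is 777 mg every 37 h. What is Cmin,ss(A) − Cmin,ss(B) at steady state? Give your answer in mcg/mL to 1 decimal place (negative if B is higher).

Regimen A: f = (1/2)^(77/48) ≈ 0.3289; Cmin,ss = (1157/66)·f/(1−f) ≈ 8.591 mcg/mL.
Regimen B: f = (1/2)^(37/48) ≈ 0.5861; Cmin,ss = (777/66)·f/(1−f) ≈ 16.671 mcg/mL.
Difference ≈ 8.591 − 16.671 ≈ -8.080 mcg/mL.

-8.1 mcg/mL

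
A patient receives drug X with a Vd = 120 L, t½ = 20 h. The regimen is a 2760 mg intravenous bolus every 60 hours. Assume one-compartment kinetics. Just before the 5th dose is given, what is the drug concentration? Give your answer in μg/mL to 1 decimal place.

f = (1/2)^(τ/t½) = (1/2)^(60/20) ≈ 0.1250.
C₀ = D/Vd = 2760/120 ≈ 23.000 μg/mL.
Before the 5th dose, 4 doses have been given. Superposition: Cmin = C₀·(f + f² + … + f^4).
≈ 23.000 × (0.1250 + 0.0156 + 0.0020 + 0.0002) ≈ 23.000 × 0.1428 ≈ 3.284 μg/mL.

3.3 μg/mL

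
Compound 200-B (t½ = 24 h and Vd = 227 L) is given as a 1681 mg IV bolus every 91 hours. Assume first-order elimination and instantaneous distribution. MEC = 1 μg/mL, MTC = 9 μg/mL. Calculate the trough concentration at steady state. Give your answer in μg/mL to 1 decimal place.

k = ln2/t½ = ln2/24 ≈ 0.028881 h⁻¹; fraction remaining f = e^(−kτ) = e^(−0.028881×91) ≈ 0.0722.
Each bolus raises the concentration by D/Vd = 1681/227 ≈ 7.405 μg/mL.
Steady-state trough Cmin,ss = C₀·f/(1−f) ≈ 7.405 × 0.0722/0.9278 ≈ 0.576 μg/mL.
Trough 0.6 μg/mL vs MEC 1 μg/mL: subtherapeutic.

0.6 μg/mL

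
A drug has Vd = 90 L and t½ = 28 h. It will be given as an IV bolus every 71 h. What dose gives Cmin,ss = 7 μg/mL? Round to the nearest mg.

3023 mg

τ/t½ = 71/28 ≈ 2.5357, so f = (1/2)^(71/28) ≈ 0.172454.
Cmin,ss = (D/Vd)·f/(1−f), so D = Cmin,ss·Vd·(1−f)/f.
D = 7 × 90 × (1−f)/f ≈ 7 × 90 × 4.79865 ≈ 3023.15 mg.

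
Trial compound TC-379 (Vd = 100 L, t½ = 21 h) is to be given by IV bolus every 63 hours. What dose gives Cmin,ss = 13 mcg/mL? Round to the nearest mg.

9100 mg

τ/t½ = 63/21 ≈ 3, so f = (1/2)^(63/21) ≈ 0.125000.
Cmin,ss = (D/Vd)·f/(1−f), so D = Cmin,ss·Vd·(1−f)/f.
D = 13 × 100 × (1−f)/f ≈ 13 × 100 × 7.00000 ≈ 9100.00 mg.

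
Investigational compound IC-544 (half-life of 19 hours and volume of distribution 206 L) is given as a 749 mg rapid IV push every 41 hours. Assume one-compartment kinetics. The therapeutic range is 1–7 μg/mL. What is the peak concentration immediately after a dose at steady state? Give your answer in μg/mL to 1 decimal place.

4.7 μg/mL

k = ln2/t½ = ln2/19 ≈ 0.036481 h⁻¹; fraction remaining f = e^(−kτ) = e^(−0.036481×41) ≈ 0.2241.
At steady state, accumulation factor R = 1/(1 − e^(−kτ)) ≈ 1.2888.
Each bolus raises the concentration by D/Vd = 749/206 ≈ 3.636 μg/mL.
Steady-state peak Cmax,ss = C₀·R ≈ 3.636 × 1.2888 ≈ 4.686 μg/mL.
Peak 4.7 μg/mL vs MTC 7 μg/mL: below toxic threshold.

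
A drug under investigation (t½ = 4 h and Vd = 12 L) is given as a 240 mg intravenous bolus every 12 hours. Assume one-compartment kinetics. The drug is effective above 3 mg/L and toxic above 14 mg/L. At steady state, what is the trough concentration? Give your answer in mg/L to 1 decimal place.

2.9 mg/L

The dosing interval is 3 half-lives, so f = 2^(−3) = 0.125.
At steady state, R = 1/(1 − 0.125) = 8/7.
Single-dose peak C₀ = D/Vd = 240/12 = 20 mg/L.
Steady-state peak Cmax,ss = C₀·R = 20 × 8/7 ≈ 22.857 mg/L.
Steady-state trough Cmin,ss = Cmax,ss·f ≈ 22.857 × 0.125 ≈ 2.857 mg/L.
Trough 2.9 mg/L vs MEC 3 mg/L: subtherapeutic.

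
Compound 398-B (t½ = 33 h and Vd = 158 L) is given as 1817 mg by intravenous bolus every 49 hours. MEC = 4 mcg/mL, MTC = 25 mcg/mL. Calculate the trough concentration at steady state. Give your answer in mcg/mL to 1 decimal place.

Over one 49-h interval, 49/33 ≈ 1.4848 half-lives elapse, leaving f ≈ 0.3573 of each dose.
Accumulation ratio R = 1/(1 − f) ≈ 1/0.6427 ≈ 1.5559.
Single-dose peak C₀ = D/Vd = 1817/158 ≈ 11.500 mcg/mL.
Cmax,ss = C₀/(1 − f) ≈ 11.500/0.6427 ≈ 17.893 mcg/mL.
Steady-state trough Cmin,ss = Cmax,ss·f ≈ 17.893 × 0.3573 ≈ 6.393 mcg/mL.
Trough 6.4 mcg/mL vs MEC 4 mcg/mL: adequate.

6.4 mcg/mL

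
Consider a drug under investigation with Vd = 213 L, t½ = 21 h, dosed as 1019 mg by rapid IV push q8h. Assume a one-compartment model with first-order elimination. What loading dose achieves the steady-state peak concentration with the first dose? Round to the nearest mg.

f = (1/2)^(8/21) ≈ 0.767930; accumulation ratio R = 1/(1−f) ≈ 4.30904.
Loading dose to hit Cmax,ss on first dose: D_load = D_maint·R ≈ 1019 × 4.30904 ≈ 4390.91 mg.

4391 mg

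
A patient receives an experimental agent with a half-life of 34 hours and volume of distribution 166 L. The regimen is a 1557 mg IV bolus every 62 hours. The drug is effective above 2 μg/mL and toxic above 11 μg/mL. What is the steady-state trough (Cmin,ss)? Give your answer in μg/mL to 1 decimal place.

τ/t½ = 62/34 ≈ 1.8235, so fraction remaining f = (1/2)^(62/34) ≈ 0.2825.
Single-dose peak C₀ = D/Vd = 1557/166 ≈ 9.380 μg/mL.
Steady-state trough Cmin,ss = C₀·f/(1−f) ≈ 9.380 × 0.2825/0.7175 ≈ 3.693 μg/mL.
Trough 3.7 μg/mL vs MEC 2 μg/mL: adequate.

3.7 μg/mL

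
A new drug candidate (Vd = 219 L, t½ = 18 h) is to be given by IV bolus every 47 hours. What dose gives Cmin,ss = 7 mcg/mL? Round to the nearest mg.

τ/t½ = 47/18 ≈ 2.6111, so f = (1/2)^(47/18) ≈ 0.163673.
Cmin,ss = (D/Vd)·f/(1−f), so D = Cmin,ss·Vd·(1−f)/f.
D = 7 × 219 × (1−f)/f ≈ 7 × 219 × 5.10974 ≈ 7833.23 mg.

7833 mg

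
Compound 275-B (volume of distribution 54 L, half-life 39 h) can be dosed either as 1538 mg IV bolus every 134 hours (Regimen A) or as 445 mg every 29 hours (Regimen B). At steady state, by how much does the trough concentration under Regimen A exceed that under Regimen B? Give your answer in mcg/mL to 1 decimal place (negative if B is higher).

Regimen A: f = (1/2)^(134/39) ≈ 0.0924; Cmin,ss = (1538/54)·f/(1−f) ≈ 2.900 mcg/mL.
Regimen B: f = (1/2)^(29/39) ≈ 0.5973; Cmin,ss = (445/54)·f/(1−f) ≈ 12.223 mcg/mL.
Difference ≈ 2.900 − 12.223 ≈ -9.323 mcg/mL.

-9.3 mcg/mL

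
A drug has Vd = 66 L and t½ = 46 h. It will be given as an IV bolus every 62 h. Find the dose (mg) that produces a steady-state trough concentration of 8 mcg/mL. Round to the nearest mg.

τ/t½ = 62/46 ≈ 1.3478, so f = (1/2)^(62/46) ≈ 0.392884.
Cmin,ss = (D/Vd)·f/(1−f), so D = Cmin,ss·Vd·(1−f)/f.
D = 8 × 66 × (1−f)/f ≈ 8 × 66 × 1.54528 ≈ 815.91 mg.

816 mg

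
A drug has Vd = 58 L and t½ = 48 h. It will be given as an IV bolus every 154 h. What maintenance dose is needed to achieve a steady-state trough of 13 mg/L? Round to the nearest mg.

6215 mg

τ/t½ = 154/48 ≈ 3.2083, so f = (1/2)^(154/48) ≈ 0.108192.
Cmin,ss = (D/Vd)·f/(1−f), so D = Cmin,ss·Vd·(1−f)/f.
D = 13 × 58 × (1−f)/f ≈ 13 × 58 × 8.24283 ≈ 6215.09 mg.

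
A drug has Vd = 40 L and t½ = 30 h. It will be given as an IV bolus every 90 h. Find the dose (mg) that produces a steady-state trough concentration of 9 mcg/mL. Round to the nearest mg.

2520 mg

τ/t½ = 90/30 ≈ 3, so f = (1/2)^(90/30) ≈ 0.125000.
Cmin,ss = (D/Vd)·f/(1−f), so D = Cmin,ss·Vd·(1−f)/f.
D = 9 × 40 × (1−f)/f ≈ 9 × 40 × 7.00000 ≈ 2520.00 mg.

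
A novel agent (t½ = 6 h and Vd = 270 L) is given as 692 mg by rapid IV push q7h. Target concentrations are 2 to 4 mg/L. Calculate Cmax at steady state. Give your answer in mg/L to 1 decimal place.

4.6 mg/L

τ/t½ = 7/6 ≈ 1.1667, so fraction remaining f = (1/2)^(7/6) ≈ 0.4454.
At steady state, accumulation factor R = 1/(1 − e^(−kτ)) ≈ 1.8031.
Single-dose peak C₀ = D/Vd = 692/270 ≈ 2.563 mg/L.
Steady-state peak Cmax,ss = C₀·R ≈ 2.563 × 1.8031 ≈ 4.621 mg/L.
Peak 4.6 mg/L vs MTC 4 mg/L: exceeds toxic threshold.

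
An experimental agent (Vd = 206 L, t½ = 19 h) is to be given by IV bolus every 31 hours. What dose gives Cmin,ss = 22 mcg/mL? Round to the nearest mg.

9510 mg

τ/t½ = 31/19 ≈ 1.6316, so f = (1/2)^(31/19) ≈ 0.322735.
Cmin,ss = (D/Vd)·f/(1−f), so D = Cmin,ss·Vd·(1−f)/f.
D = 22 × 206 × (1−f)/f ≈ 22 × 206 × 2.09852 ≈ 9510.49 mg.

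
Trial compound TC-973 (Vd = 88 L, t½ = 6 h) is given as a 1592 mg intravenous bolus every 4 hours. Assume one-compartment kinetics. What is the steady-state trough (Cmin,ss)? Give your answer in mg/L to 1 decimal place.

τ/t½ = 4/6 ≈ 0.66667, so fraction remaining f = (1/2)^(4/6) ≈ 0.6300.
Accumulation ratio R = 1/(1 − f) ≈ 1/0.3700 ≈ 2.7027.
Single-dose peak C₀ = D/Vd = 1592/88 ≈ 18.091 mg/L.
Steady-state peak Cmax,ss = C₀·R ≈ 18.091 × 2.7027 ≈ 48.895 mg/L.
One interval later, Cmin,ss = Cmax,ss·e^(−kτ) ≈ 48.895 × 0.6300 ≈ 30.804 mg/L.

30.8 mg/L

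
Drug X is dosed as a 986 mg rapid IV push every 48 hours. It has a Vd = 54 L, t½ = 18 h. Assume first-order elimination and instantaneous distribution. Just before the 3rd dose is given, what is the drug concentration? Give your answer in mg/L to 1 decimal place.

3.3 mg/L

f = (1/2)^(τ/t½) = (1/2)^(48/18) ≈ 0.1575.
C₀ = D/Vd = 986/54 ≈ 18.259 mg/L.
Before the 3rd dose, 2 doses have been given. Superposition: Cmin = C₀·(f + f²).
≈ 18.259 × (0.1575 + 0.0248) ≈ 18.259 × 0.1823 ≈ 3.329 mg/L.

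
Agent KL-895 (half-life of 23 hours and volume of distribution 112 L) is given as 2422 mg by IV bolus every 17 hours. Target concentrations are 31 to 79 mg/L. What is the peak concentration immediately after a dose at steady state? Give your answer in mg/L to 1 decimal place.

53.9 mg/L

τ/t½ = 17/23 ≈ 0.73913, so fraction remaining f = (1/2)^(17/23) ≈ 0.5991.
Accumulation ratio R = 1/(1 − f) ≈ 1/0.4009 ≈ 2.4944.
Single-dose peak C₀ = D/Vd = 2422/112 ≈ 21.625 mg/L.
Steady-state peak Cmax,ss = C₀·R ≈ 21.625 × 2.4944 ≈ 53.941 mg/L.
Peak 53.9 mg/L vs MTC 79 mg/L: below toxic threshold.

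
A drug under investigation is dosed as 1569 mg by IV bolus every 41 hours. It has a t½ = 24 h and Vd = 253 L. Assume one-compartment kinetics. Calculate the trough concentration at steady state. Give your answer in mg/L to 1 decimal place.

2.7 mg/L

k = ln2/t½ = ln2/24 ≈ 0.028881 h⁻¹; fraction remaining f = e^(−kτ) = e^(−0.028881×41) ≈ 0.3060.
Accumulation ratio R = 1/(1 − f) ≈ 1/0.6940 ≈ 1.4409.
Each bolus raises the concentration by D/Vd = 1569/253 ≈ 6.202 mg/L.
Cmax,ss = C₀/(1 − f) ≈ 6.202/0.6940 ≈ 8.937 mg/L.
Steady-state trough Cmin,ss = Cmax,ss·f ≈ 8.937 × 0.3060 ≈ 2.735 mg/L.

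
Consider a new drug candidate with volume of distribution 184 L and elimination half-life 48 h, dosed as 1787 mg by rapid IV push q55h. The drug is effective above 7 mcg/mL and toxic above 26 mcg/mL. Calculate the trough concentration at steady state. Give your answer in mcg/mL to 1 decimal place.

8.0 mcg/mL

τ/t½ = 55/48 ≈ 1.1458, so fraction remaining f = (1/2)^(55/48) ≈ 0.4519.
Each bolus raises the concentration by D/Vd = 1787/184 ≈ 9.712 mcg/mL.
Steady-state trough Cmin,ss = C₀·f/(1−f) ≈ 9.712 × 0.4519/0.5481 ≈ 8.007 mcg/mL.
Trough 8.0 mcg/mL vs MEC 7 mcg/mL: adequate.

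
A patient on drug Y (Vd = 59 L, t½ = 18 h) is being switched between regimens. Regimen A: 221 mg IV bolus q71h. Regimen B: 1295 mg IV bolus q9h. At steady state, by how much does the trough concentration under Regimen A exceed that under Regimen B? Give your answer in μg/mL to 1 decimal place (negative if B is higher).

Regimen A: f = (1/2)^(71/18) ≈ 0.0650; Cmin,ss = (221/59)·f/(1−f) ≈ 0.260 μg/mL.
Regimen B: f = (1/2)^(9/18) ≈ 0.7071; Cmin,ss = (1295/59)·f/(1−f) ≈ 52.988 μg/mL.
Difference ≈ 0.260 − 52.988 ≈ -52.728 μg/mL.

-52.7 μg/mL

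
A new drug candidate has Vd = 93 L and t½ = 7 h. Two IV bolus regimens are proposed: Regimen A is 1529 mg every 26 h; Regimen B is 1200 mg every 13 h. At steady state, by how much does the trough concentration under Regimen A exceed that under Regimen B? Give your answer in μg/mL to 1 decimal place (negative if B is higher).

Regimen A: f = (1/2)^(26/7) ≈ 0.0762; Cmin,ss = (1529/93)·f/(1−f) ≈ 1.356 μg/mL.
Regimen B: f = (1/2)^(13/7) ≈ 0.2760; Cmin,ss = (1200/93)·f/(1−f) ≈ 4.919 μg/mL.
Difference ≈ 1.356 − 4.919 ≈ -3.563 μg/mL.

-3.6 μg/mL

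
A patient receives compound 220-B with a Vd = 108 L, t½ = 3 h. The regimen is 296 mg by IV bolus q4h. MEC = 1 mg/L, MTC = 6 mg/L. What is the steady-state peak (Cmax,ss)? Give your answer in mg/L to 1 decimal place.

Over one 4-h interval, 4/3 ≈ 1.3333 half-lives elapse, leaving f ≈ 0.3969 of each dose.
At steady state, accumulation factor R = 1/(1 − e^(−kτ)) ≈ 1.6581.
Each bolus raises the concentration by D/Vd = 296/108 ≈ 2.741 mg/L.
Steady-state peak Cmax,ss = C₀·R ≈ 2.741 × 1.6581 ≈ 4.545 mg/L.
Peak 4.5 mg/L vs MTC 6 mg/L: below toxic threshold.

4.5 mg/L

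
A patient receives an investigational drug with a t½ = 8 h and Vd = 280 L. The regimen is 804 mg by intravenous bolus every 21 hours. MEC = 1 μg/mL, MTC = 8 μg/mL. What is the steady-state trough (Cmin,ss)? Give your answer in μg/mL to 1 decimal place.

τ/t½ = 21/8 ≈ 2.625, so fraction remaining f = (1/2)^(21/8) ≈ 0.1621.
Accumulation ratio R = 1/(1 − f) ≈ 1/0.8379 ≈ 1.1935.
Single-dose peak C₀ = D/Vd = 804/280 ≈ 2.871 μg/mL.
Steady-state peak Cmax,ss = C₀·R ≈ 2.871 × 1.1935 ≈ 3.427 μg/mL.
Steady-state trough Cmin,ss = Cmax,ss·f ≈ 3.427 × 0.1621 ≈ 0.556 μg/mL.
Trough 0.6 μg/mL vs MEC 1 μg/mL: subtherapeutic.

0.6 μg/mL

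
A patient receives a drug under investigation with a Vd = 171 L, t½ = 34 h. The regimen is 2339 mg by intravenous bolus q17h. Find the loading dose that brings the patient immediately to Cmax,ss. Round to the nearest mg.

f = (1/2)^(17/34) ≈ 0.707107; accumulation ratio R = 1/(1−f) ≈ 3.41422.
Loading dose to hit Cmax,ss on first dose: D_load = D_maint·R ≈ 2339 × 3.41422 ≈ 7985.86 mg.

7986 mg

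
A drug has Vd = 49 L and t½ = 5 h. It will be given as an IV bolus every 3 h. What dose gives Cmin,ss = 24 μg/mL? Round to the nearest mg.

606 mg

τ/t½ = 3/5 ≈ 0.6, so f = (1/2)^(3/5) ≈ 0.659754.
Cmin,ss = (D/Vd)·f/(1−f), so D = Cmin,ss·Vd·(1−f)/f.
D = 24 × 49 × (1−f)/f ≈ 24 × 49 × 0.51572 ≈ 606.49 mg.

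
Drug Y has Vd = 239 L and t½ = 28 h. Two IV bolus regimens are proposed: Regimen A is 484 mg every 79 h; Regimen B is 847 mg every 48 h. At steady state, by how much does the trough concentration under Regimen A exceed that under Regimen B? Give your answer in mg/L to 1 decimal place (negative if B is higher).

Regimen A: f = (1/2)^(79/28) ≈ 0.1415; Cmin,ss = (484/239)·f/(1−f) ≈ 0.334 mg/L.
Regimen B: f = (1/2)^(48/28) ≈ 0.3048; Cmin,ss = (847/239)·f/(1−f) ≈ 1.554 mg/L.
Difference ≈ 0.334 − 1.554 ≈ -1.220 mg/L.

-1.2 mg/L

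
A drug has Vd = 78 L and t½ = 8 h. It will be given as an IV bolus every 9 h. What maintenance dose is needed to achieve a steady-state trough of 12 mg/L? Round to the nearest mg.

1105 mg

τ/t½ = 9/8 ≈ 1.125, so f = (1/2)^(9/8) ≈ 0.458502.
Cmin,ss = (D/Vd)·f/(1−f), so D = Cmin,ss·Vd·(1−f)/f.
D = 12 × 78 × (1−f)/f ≈ 12 × 78 × 1.18102 ≈ 1105.43 mg.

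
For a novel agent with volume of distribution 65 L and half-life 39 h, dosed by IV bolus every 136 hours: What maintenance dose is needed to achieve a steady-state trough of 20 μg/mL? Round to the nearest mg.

13278 mg

τ/t½ = 136/39 ≈ 3.4872, so f = (1/2)^(136/39) ≈ 0.089177.
Cmin,ss = (D/Vd)·f/(1−f), so D = Cmin,ss·Vd·(1−f)/f.
D = 20 × 65 × (1−f)/f ≈ 20 × 65 × 10.21365 ≈ 13277.74 mg.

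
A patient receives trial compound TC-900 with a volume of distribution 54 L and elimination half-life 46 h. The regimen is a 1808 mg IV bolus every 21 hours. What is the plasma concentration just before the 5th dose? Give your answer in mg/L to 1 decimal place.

f = (1/2)^(τ/t½) = (1/2)^(21/46) ≈ 0.7287.
C₀ = D/Vd = 1808/54 ≈ 33.481 mg/L.
Before the 5th dose, 4 doses have been given. Superposition: Cmin = C₀·(f + f² + … + f^4).
≈ 33.481 × (0.7287 + 0.5310 + 0.3869 + 0.2820) ≈ 33.481 × 1.9286 ≈ 64.571 mg/L.

64.6 mg/L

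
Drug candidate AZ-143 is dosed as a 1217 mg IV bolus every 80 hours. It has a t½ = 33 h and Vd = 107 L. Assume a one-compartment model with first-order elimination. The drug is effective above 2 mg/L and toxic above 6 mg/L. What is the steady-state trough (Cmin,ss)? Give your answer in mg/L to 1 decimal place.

k = ln2/t½ = ln2/33 ≈ 0.021004 h⁻¹; fraction remaining f = e^(−kτ) = e^(−0.021004×80) ≈ 0.1863.
Each bolus raises the concentration by D/Vd = 1217/107 ≈ 11.374 mg/L.
Steady-state trough Cmin,ss = C₀·f/(1−f) ≈ 11.374 × 0.1863/0.8137 ≈ 2.604 mg/L.
Trough 2.6 mg/L vs MEC 2 mg/L: adequate.

2.6 mg/L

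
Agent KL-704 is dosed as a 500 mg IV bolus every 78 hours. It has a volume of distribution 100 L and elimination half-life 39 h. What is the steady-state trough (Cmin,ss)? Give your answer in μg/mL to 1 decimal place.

τ = 78 h = 2 half-lives, so f = (1/2)^2 = 0.25.
At steady state, R = 1/(1 − 0.25) = 4/3.
Single-dose peak C₀ = D/Vd = 500/100 = 5 μg/mL.
Steady-state peak Cmax,ss = C₀·R = 5 × 4/3 ≈ 6.667 μg/mL.
Steady-state trough Cmin,ss = Cmax,ss·f ≈ 6.667 × 0.25 ≈ 1.667 μg/mL.

1.7 μg/mL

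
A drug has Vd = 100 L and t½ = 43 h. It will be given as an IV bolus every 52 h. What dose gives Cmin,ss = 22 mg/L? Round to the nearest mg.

τ/t½ = 52/43 ≈ 1.2093, so f = (1/2)^(52/43) ≈ 0.432478.
Cmin,ss = (D/Vd)·f/(1−f), so D = Cmin,ss·Vd·(1−f)/f.
D = 22 × 100 × (1−f)/f ≈ 22 × 100 × 1.31226 ≈ 2886.97 mg.

2887 mg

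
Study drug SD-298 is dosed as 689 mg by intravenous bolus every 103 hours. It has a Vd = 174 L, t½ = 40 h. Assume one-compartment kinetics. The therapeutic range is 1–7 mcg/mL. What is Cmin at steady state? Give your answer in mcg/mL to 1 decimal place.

0.8 mcg/mL

k = ln2/t½ = ln2/40 ≈ 0.017329 h⁻¹; fraction remaining f = e^(−kτ) = e^(−0.017329×103) ≈ 0.1678.
Accumulation ratio R = 1/(1 − f) ≈ 1/0.8322 ≈ 1.2016.
Each bolus raises the concentration by D/Vd = 689/174 ≈ 3.960 mcg/mL.
Steady-state peak Cmax,ss = C₀·R ≈ 3.960 × 1.2016 ≈ 4.758 mcg/mL.
One interval later, Cmin,ss = Cmax,ss·e^(−kτ) ≈ 4.758 × 0.1678 ≈ 0.798 mcg/mL.
Trough 0.8 mcg/mL vs MEC 1 mcg/mL: subtherapeutic.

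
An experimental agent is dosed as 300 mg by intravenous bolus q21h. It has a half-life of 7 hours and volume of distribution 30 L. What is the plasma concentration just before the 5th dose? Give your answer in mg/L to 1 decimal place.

f = (1/2)^(τ/t½) = (1/2)^(21/7) ≈ 0.1250.
C₀ = D/Vd = 300/30 ≈ 10.000 mg/L.
Before the 5th dose, 4 doses have been given. Superposition: Cmin = C₀·(f + f² + … + f^4).
≈ 10.000 × (0.1250 + 0.0156 + 0.0020 + 0.0002) ≈ 10.000 × 0.1428 ≈ 1.428 mg/L.

1.4 mg/L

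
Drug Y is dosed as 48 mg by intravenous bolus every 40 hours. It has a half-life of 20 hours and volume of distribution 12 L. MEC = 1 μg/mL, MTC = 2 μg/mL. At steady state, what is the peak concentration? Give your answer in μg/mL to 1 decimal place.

The dosing interval is 2 half-lives, so f = 2^(−2) = 0.25.
At steady state, R = 1/(1 − 0.25) = 4/3.
Single-dose peak C₀ = D/Vd = 48/12 = 4 μg/mL.
Steady-state peak Cmax,ss = C₀·R = 4 × 4/3 ≈ 5.333 μg/mL.
Peak 5.3 μg/mL vs MTC 2 μg/mL: exceeds toxic threshold.

5.3 μg/mL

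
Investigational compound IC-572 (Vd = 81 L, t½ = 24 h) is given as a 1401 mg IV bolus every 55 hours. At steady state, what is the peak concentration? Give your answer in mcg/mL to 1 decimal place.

21.7 mcg/mL

Over one 55-h interval, 55/24 ≈ 2.2917 half-lives elapse, leaving f ≈ 0.2042 of each dose.
Accumulation ratio R = 1/(1 − f) ≈ 1/0.7958 ≈ 1.2566.
Single-dose peak C₀ = D/Vd = 1401/81 ≈ 17.296 mcg/mL.
Steady-state peak Cmax,ss = C₀·R ≈ 17.296 × 1.2566 ≈ 21.734 mcg/mL.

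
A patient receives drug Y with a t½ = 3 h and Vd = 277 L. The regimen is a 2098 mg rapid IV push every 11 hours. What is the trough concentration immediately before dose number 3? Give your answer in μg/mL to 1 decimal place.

0.6 μg/mL

f = (1/2)^(τ/t½) = (1/2)^(11/3) ≈ 0.0787.
C₀ = D/Vd = 2098/277 ≈ 7.574 μg/mL.
Before the 3rd dose, 2 doses have been given. Superposition: Cmin = C₀·(f + f²).
≈ 7.574 × (0.0787 + 0.0062) ≈ 7.574 × 0.0849 ≈ 0.643 μg/mL.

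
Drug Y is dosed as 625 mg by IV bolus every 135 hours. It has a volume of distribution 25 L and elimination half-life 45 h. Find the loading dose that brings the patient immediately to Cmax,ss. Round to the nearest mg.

f = (1/2)^(135/45) ≈ 0.125000; accumulation ratio R = 1/(1−f) ≈ 1.14286.
Loading dose to hit Cmax,ss on first dose: D_load = D_maint·R ≈ 625 × 1.14286 ≈ 714.29 mg.

714 mg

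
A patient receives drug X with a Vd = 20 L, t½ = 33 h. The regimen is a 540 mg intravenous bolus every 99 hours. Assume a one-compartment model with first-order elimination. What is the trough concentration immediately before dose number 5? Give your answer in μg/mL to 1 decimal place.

3.9 μg/mL

f = (1/2)^(τ/t½) = (1/2)^(99/33) ≈ 0.1250.
C₀ = D/Vd = 540/20 ≈ 27.000 μg/mL.
Before the 5th dose, 4 doses have been given. Superposition: Cmin = C₀·(f + f² + … + f^4).
≈ 27.000 × (0.1250 + 0.0156 + 0.0020 + 0.0002) ≈ 27.000 × 0.1428 ≈ 3.856 μg/mL.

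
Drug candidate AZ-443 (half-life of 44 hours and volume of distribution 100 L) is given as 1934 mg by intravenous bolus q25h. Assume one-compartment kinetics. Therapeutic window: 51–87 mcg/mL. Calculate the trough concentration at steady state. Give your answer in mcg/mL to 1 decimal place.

40.1 mcg/mL

τ/t½ = 25/44 ≈ 0.56818, so fraction remaining f = (1/2)^(25/44) ≈ 0.6745.
Each bolus raises the concentration by D/Vd = 1934/100 ≈ 19.340 mcg/mL.
Steady-state trough Cmin,ss = C₀·f/(1−f) ≈ 19.340 × 0.6745/0.3255 ≈ 40.076 mcg/mL.
Trough 40.1 mcg/mL vs MEC 51 mcg/mL: subtherapeutic.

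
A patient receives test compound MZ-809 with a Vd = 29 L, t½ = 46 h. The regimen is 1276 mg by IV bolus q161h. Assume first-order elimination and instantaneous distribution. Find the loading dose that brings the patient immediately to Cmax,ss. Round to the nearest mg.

1400 mg

f = (1/2)^(161/46) ≈ 0.088388; accumulation ratio R = 1/(1−f) ≈ 1.09696.
Loading dose to hit Cmax,ss on first dose: D_load = D_maint·R ≈ 1276 × 1.09696 ≈ 1399.72 mg.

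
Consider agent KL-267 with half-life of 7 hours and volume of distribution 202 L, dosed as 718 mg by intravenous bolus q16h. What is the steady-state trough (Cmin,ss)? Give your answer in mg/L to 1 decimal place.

τ/t½ = 16/7 ≈ 2.2857, so fraction remaining f = (1/2)^(16/7) ≈ 0.2051.
Accumulation ratio R = 1/(1 − f) ≈ 1/0.7949 ≈ 1.2580.
Each bolus raises the concentration by D/Vd = 718/202 ≈ 3.554 mg/L.
Cmax,ss = C₀/(1 − f) ≈ 3.554/0.7949 ≈ 4.471 mg/L.
One interval later, Cmin,ss = Cmax,ss·e^(−kτ) ≈ 4.471 × 0.2051 ≈ 0.917 mg/L.

0.9 mg/L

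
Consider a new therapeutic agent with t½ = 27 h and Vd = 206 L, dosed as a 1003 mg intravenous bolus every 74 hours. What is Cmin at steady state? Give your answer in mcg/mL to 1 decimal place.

τ/t½ = 74/27 ≈ 2.7407, so fraction remaining f = (1/2)^(74/27) ≈ 0.1496.
Single-dose peak C₀ = D/Vd = 1003/206 ≈ 4.869 mcg/mL.
Steady-state trough Cmin,ss = C₀·f/(1−f) ≈ 4.869 × 0.1496/0.8504 ≈ 0.857 mcg/mL.

0.9 mcg/mL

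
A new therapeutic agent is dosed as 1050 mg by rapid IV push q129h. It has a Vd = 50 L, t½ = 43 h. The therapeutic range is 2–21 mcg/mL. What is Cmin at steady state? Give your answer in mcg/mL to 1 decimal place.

3.0 mcg/mL

τ = 129 h = 3 half-lives, so f = (1/2)^3 = 0.125.
At steady state, R = 1/(1 − 0.125) = 8/7.
Single-dose peak C₀ = D/Vd = 1050/50 = 21 mcg/mL.
Steady-state peak Cmax,ss = C₀·R = 21 × 8/7 ≈ 24.000 mcg/mL.
Steady-state trough Cmin,ss = Cmax,ss·f ≈ 24.000 × 0.125 ≈ 3.000 mcg/mL.
Trough 3.0 mcg/mL vs MEC 2 mcg/mL: adequate.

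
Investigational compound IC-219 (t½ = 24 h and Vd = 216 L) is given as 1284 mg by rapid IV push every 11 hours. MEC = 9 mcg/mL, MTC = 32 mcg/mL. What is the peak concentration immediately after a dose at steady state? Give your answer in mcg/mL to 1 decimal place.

21.8 mcg/mL

τ/t½ = 11/24 ≈ 0.45833, so fraction remaining f = (1/2)^(11/24) ≈ 0.7278.
At steady state, accumulation factor R = 1/(1 − e^(−kτ)) ≈ 3.6738.
Single-dose peak C₀ = D/Vd = 1284/216 ≈ 5.944 mcg/mL.
Steady-state peak Cmax,ss = C₀·R ≈ 5.944 × 3.6738 ≈ 21.837 mcg/mL.
Peak 21.8 mcg/mL vs MTC 32 mcg/mL: below toxic threshold.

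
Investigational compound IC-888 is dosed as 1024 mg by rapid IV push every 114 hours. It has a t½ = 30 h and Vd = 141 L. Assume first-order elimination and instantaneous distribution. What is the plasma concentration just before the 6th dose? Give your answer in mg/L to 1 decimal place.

f = (1/2)^(τ/t½) = (1/2)^(114/30) ≈ 0.0718.
C₀ = D/Vd = 1024/141 ≈ 7.262 mg/L.
Before the 6th dose, 5 doses have been given. Superposition: Cmin = C₀·(f + f² + … + f^5).
≈ 7.262 × (0.0718 + 0.0052 + 0.0004 + 0.0000 + 0.0000) ≈ 7.262 × 0.0774 ≈ 0.562 mg/L.

0.6 mg/L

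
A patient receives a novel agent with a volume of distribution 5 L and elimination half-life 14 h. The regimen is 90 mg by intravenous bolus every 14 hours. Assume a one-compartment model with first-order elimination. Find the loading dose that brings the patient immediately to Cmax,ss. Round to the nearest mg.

180 mg

f = (1/2)^(14/14) ≈ 0.500000; accumulation ratio R = 1/(1−f) ≈ 2.00000.
Loading dose to hit Cmax,ss on first dose: D_load = D_maint·R ≈ 90 × 2.00000 ≈ 180.00 mg.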